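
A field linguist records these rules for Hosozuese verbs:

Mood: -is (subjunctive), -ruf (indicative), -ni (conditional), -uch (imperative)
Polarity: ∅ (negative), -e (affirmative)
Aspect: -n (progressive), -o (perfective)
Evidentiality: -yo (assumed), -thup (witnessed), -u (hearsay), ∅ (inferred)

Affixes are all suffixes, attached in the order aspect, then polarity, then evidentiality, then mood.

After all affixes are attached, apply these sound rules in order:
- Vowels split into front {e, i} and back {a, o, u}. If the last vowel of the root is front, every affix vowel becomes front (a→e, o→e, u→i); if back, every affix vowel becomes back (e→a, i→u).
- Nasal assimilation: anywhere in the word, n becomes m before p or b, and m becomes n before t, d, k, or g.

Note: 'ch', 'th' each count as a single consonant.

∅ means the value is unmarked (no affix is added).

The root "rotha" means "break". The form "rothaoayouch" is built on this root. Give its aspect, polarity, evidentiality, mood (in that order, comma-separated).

perfective, affirmative, assumed, imperative

Segment: rotha-o-e-yo-uch.
aspect: -o → perfective.
polarity: -e → affirmative.
evidentiality: -yo → assumed.
mood: -uch → imperative.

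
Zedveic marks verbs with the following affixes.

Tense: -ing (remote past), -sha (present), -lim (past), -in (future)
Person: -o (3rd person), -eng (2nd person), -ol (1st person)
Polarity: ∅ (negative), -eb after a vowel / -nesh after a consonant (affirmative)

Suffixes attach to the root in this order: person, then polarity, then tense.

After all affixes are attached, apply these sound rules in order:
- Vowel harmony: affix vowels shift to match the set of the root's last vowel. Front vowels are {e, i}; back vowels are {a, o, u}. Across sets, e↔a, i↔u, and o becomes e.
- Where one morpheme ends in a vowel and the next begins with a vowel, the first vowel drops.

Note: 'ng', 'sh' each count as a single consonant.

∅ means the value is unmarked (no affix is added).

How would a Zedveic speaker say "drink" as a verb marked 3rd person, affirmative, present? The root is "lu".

labsha

Attach person 3rd person -o → luo.
Attach polarity affirmative -eb (after vowel 'o') → luoeb.
Attach tense present -sha → luoebsha.
Apply vowel harmony: luoebsha → luoabsha.
Apply vowel deletion: luoabsha → labsha.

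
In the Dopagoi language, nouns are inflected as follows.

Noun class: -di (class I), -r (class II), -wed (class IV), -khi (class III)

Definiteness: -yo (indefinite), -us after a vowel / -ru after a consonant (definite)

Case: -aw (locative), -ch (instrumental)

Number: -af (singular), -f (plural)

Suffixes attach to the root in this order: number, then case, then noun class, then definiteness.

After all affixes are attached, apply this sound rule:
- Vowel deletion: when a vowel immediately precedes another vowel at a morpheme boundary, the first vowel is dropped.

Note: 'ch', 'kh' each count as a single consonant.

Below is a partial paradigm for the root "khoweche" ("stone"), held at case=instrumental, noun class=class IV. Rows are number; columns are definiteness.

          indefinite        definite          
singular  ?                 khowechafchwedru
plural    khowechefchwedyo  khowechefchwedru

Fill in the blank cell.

khowechafchwedyo

Attach number singular -af → khowecheaf.
Attach case instrumental -ch → khowecheafch.
Attach noun class class IV -wed → khowecheafchwed.
Attach definiteness indefinite -yo → khowecheafchwedyo.
Apply vowel deletion: khowecheafchwedyo → khowechafchwedyo.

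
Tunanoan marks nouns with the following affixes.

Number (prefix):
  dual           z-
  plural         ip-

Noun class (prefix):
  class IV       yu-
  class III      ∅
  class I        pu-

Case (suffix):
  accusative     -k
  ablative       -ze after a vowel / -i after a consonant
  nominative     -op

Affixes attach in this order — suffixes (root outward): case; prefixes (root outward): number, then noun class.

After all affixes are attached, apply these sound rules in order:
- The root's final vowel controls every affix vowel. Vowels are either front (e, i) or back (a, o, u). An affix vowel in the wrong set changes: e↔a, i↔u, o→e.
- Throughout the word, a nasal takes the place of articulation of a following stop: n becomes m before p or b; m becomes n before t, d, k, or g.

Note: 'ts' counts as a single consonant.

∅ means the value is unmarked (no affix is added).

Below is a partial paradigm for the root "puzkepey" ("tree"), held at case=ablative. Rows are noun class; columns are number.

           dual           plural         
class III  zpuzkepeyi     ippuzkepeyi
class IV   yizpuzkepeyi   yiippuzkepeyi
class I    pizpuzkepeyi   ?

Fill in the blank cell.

Attach number plural ip- → ippuzkepey.
Attach noun class class I pu- → puippuzkepey.
Attach case ablative -i (after consonant 'y') → puippuzkepeyi.
Apply vowel harmony: puippuzkepeyi → piippuzkepeyi.
Nasal assimilation: no change.

piippuzkepeyi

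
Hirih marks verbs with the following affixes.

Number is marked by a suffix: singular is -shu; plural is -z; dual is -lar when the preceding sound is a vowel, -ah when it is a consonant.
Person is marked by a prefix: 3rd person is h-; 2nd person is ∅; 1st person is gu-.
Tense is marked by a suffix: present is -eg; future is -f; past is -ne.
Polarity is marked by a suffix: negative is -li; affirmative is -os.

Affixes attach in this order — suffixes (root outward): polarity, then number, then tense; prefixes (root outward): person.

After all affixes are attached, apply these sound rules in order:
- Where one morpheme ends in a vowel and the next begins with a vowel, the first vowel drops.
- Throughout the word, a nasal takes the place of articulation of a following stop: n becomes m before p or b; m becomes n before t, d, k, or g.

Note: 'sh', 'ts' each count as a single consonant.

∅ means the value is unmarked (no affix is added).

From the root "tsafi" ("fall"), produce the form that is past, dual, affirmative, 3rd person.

Attach person 3rd person h- → htsafi.
Attach polarity affirmative -os → htsafios.
Attach number dual -ah (after consonant 's') → htsafiosah.
Attach tense past -ne → htsafiosahne.
Apply vowel deletion: htsafiosahne → htsafosahne.
Nasal assimilation: no change.

htsafosahne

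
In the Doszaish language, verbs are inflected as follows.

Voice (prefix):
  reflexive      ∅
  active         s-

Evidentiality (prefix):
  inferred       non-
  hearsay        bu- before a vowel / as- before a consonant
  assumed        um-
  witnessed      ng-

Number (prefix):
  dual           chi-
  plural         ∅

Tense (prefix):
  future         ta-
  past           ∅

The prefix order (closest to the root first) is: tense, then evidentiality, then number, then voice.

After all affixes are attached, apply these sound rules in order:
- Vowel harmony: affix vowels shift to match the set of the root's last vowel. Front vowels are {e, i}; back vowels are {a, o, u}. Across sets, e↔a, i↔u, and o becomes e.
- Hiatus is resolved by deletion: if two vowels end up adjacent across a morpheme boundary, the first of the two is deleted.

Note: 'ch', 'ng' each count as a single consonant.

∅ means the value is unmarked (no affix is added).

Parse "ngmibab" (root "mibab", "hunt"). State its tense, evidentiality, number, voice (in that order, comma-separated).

past, witnessed, plural, reflexive

Segment: ng-mibab.
tense: ∅ → past.
evidentiality: ng- → witnessed.
number: ∅ → plural.
voice: ∅ → reflexive.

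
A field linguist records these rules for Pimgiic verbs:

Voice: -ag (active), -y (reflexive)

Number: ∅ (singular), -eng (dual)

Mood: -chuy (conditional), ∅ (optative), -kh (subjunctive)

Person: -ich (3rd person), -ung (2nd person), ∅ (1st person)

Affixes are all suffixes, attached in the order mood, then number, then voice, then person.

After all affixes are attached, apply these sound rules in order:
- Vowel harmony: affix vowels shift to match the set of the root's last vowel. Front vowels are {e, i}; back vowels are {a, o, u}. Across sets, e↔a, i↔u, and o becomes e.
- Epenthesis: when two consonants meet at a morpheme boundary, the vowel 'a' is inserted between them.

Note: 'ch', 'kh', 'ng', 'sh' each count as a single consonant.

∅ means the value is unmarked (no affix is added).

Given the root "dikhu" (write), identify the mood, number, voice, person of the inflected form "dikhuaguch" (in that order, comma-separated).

Segment: dikhu-ag-ich.
mood: ∅ → optative.
number: ∅ → singular.
voice: -ag → active.
person: -ich → 3rd person.

optative, singular, active, 3rd person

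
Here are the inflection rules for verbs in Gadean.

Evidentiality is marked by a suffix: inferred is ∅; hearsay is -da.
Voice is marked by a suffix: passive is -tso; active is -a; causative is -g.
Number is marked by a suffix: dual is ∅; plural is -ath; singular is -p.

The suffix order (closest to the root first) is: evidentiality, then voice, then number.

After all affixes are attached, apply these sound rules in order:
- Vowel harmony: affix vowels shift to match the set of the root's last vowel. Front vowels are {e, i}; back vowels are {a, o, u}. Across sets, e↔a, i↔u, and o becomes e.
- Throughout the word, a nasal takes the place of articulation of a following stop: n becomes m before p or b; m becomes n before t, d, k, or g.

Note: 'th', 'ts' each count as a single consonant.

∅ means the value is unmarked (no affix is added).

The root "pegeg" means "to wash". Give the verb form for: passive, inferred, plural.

evidentiality = inferred: zero marking, form stays pegeg.
Attach voice passive -tso → pegegtso.
Attach number plural -ath → pegegtsoath.
Apply vowel harmony: pegegtsoath → pegegtseeth.
Nasal assimilation: no change.

pegegtseeth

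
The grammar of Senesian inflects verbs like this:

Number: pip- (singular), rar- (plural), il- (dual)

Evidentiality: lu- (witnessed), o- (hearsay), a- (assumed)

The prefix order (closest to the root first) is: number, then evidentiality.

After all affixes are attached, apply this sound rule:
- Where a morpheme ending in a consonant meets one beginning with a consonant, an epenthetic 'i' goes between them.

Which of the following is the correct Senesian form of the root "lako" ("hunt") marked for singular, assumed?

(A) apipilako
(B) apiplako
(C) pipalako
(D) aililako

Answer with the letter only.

Attach number singular pip- → piplako.
Attach evidentiality assumed a- → apiplako.
Apply epenthesis: apiplako → apipilako.
So the correct form is apipilako, option (A).
(D) aililako is wrong: it uses dual instead of singular for number.
(B) apiplako is wrong: it fails to apply the sound rule(s).
(C) pipalako is wrong: it has the affixes in the wrong order.

A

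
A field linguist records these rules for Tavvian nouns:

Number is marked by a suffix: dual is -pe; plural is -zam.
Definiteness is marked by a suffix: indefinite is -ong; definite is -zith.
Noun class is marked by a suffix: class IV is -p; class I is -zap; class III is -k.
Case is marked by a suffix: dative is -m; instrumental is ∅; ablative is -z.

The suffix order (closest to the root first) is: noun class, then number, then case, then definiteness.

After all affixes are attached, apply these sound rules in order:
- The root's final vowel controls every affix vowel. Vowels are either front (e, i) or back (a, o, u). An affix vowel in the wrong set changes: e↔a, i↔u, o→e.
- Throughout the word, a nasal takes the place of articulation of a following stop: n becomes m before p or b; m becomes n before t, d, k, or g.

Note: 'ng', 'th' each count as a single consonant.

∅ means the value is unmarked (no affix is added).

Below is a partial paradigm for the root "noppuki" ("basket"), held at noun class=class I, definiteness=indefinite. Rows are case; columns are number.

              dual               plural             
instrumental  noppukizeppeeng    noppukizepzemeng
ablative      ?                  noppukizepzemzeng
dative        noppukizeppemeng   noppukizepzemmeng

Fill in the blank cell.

Attach noun class class I -zap → noppukizap.
Attach number dual -pe → noppukizappe.
Attach case ablative -z → noppukizappez.
Attach definiteness indefinite -ong → noppukizappezong.
Apply vowel harmony: noppukizappezong → noppukizeppezeng.
Nasal assimilation: no change.

noppukizeppezeng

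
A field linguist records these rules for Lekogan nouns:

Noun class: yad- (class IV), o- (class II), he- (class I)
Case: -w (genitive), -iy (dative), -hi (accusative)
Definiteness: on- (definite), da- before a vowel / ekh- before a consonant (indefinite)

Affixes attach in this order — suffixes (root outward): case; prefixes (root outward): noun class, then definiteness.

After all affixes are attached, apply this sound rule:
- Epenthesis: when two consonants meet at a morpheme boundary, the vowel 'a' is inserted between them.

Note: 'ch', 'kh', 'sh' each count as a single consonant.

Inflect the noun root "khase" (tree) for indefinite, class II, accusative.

daokhasehi

Attach case accusative -hi → khasehi.
Attach noun class class II o- → okhasehi.
Attach definiteness indefinite da- (before vowel 'o') → daokhasehi.
Epenthesis: no change.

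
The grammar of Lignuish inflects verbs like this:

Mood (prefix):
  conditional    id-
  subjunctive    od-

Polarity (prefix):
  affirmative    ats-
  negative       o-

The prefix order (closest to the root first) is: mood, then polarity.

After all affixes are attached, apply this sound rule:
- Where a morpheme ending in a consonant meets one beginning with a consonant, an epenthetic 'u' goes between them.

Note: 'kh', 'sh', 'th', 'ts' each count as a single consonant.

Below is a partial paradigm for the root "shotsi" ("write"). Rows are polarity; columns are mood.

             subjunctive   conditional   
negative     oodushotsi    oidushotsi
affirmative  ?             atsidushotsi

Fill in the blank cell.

atsodushotsi

Attach mood subjunctive od- → odshotsi.
Attach polarity affirmative ats- → atsodshotsi.
Apply epenthesis: atsodshotsi → atsodushotsi.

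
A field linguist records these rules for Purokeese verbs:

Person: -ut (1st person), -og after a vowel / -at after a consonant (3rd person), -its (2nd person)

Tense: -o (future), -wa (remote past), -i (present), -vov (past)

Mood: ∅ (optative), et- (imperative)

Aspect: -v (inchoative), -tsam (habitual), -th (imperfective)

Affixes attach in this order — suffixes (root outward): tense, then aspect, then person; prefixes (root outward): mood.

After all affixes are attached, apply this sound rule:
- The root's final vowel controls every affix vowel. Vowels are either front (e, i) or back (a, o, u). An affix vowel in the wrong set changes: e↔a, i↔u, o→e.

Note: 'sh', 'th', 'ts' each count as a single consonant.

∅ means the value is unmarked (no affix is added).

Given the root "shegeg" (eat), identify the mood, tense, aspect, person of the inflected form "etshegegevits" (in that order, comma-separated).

imperative, future, inchoative, 2nd person

Segment: et-shegeg-o-v-its.
mood: et- → imperative.
tense: -o → future.
aspect: -v → inchoative.
person: -its → 2nd person.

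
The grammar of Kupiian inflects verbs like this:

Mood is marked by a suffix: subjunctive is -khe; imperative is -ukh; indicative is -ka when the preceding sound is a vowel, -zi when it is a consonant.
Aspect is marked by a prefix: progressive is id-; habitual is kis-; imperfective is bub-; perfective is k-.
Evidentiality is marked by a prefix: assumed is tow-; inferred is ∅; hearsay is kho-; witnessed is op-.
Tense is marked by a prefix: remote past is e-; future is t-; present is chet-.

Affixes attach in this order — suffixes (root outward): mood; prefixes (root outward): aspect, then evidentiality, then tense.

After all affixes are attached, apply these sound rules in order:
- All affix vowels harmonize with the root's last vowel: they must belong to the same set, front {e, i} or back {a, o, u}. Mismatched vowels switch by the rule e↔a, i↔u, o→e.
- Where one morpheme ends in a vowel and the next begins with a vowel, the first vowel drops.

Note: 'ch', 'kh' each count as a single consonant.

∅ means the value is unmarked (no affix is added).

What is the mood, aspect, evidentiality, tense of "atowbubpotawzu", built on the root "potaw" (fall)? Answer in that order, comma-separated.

Segment: e-tow-bub-potaw-zi.
mood: -ka/zi → indicative.
aspect: bub- → imperfective.
evidentiality: tow- → assumed.
tense: e- → remote past.

indicative, imperfective, assumed, remote past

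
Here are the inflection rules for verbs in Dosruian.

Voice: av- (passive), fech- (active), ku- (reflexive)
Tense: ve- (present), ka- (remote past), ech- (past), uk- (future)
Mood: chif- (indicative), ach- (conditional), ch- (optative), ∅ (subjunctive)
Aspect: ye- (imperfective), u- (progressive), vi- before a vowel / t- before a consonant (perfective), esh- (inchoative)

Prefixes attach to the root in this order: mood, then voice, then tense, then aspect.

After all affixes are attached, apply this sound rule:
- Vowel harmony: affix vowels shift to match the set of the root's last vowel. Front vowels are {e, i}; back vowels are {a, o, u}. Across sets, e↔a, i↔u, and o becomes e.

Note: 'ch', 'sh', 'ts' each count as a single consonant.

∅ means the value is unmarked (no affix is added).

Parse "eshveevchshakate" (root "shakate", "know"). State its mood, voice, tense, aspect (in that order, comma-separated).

Segment: esh-ve-av-ch-shakate.
mood: ch- → optative.
voice: av- → passive.
tense: ve- → present.
aspect: esh- → inchoative.

optative, passive, present, inchoative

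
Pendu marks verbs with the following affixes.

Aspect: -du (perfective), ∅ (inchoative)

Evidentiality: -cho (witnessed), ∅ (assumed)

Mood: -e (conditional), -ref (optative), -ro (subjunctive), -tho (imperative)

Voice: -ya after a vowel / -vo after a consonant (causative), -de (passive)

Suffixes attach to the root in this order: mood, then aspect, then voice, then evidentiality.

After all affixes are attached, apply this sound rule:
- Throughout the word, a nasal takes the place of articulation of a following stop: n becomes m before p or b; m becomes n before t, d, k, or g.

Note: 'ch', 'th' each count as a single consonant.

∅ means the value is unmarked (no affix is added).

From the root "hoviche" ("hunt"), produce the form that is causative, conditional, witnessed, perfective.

hovicheeduyacho

Attach mood conditional -e → hovichee.
Attach aspect perfective -du → hovicheedu.
Attach voice causative -ya (after vowel 'u') → hovicheeduya.
Attach evidentiality witnessed -cho → hovicheeduyacho.
Nasal assimilation: no change.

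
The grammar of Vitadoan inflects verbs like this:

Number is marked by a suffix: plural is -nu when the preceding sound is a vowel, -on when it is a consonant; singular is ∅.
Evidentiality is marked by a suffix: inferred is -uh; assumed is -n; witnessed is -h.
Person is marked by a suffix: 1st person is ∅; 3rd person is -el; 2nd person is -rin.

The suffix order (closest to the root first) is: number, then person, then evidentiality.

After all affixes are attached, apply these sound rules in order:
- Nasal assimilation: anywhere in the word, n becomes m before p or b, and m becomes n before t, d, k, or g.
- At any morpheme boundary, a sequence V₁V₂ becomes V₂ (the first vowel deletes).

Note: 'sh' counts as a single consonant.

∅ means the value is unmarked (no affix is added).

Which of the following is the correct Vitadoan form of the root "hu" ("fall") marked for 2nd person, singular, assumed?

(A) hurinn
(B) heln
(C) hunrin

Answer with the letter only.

A

number = singular: zero marking, form stays hu.
Attach person 2nd person -rin → hurin.
Attach evidentiality assumed -n → hurinn.
Nasal assimilation: no change.
Vowel deletion: no change.
So the correct form is hurinn, option (A).
(C) hunrin is wrong: it has the affixes in the wrong order.
(B) heln is wrong: it uses 3rd person instead of 2nd person for person.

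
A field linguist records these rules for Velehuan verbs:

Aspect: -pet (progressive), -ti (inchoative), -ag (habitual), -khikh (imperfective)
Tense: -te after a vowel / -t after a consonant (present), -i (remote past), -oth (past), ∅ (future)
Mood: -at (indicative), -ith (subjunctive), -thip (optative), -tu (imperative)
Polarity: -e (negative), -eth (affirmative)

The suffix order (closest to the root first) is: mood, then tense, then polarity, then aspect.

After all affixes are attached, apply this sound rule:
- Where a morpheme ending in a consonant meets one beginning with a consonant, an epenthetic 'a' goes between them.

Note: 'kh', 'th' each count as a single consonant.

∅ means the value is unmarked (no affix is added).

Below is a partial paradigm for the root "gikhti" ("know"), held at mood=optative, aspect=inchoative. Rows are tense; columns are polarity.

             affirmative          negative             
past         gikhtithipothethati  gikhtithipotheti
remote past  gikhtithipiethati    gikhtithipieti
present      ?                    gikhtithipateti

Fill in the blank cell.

gikhtithipatethati

Attach mood optative -thip → gikhtithip.
Attach tense present -t (after consonant 'p') → gikhtithipt.
Attach polarity affirmative -eth → gikhtithipteth.
Attach aspect inchoative -ti → gikhtithiptethti.
Apply epenthesis: gikhtithiptethti → gikhtithipatethati.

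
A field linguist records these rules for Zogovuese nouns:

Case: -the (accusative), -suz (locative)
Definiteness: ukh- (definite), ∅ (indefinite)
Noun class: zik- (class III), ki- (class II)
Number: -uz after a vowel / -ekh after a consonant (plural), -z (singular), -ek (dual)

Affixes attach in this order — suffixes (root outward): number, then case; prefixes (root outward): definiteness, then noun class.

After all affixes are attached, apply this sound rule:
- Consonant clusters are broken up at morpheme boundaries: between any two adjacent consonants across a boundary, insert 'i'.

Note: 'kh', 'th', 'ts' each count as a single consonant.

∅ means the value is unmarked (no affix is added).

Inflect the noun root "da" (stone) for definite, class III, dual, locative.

Attach definiteness definite ukh- → ukhda.
Attach noun class class III zik- → zikukhda.
Attach number dual -ek → zikukhdaek.
Attach case locative -suz → zikukhdaeksuz.
Apply epenthesis: zikukhdaeksuz → zikukhidaekisuz.

zikukhidaekisuz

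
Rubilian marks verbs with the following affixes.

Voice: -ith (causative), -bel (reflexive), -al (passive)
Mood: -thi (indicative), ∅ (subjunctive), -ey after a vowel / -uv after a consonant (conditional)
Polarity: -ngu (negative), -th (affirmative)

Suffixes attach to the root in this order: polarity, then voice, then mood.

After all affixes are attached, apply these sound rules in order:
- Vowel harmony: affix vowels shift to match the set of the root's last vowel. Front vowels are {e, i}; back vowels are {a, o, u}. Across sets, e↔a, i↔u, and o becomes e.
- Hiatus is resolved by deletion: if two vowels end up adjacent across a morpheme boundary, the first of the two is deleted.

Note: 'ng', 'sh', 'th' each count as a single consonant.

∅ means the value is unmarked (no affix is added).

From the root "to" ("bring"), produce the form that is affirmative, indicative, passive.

tothalthu

Attach polarity affirmative -th → toth.
Attach voice passive -al → tothal.
Attach mood indicative -thi → tothalthi.
Apply vowel harmony: tothalthi → tothalthu.
Vowel deletion: no change.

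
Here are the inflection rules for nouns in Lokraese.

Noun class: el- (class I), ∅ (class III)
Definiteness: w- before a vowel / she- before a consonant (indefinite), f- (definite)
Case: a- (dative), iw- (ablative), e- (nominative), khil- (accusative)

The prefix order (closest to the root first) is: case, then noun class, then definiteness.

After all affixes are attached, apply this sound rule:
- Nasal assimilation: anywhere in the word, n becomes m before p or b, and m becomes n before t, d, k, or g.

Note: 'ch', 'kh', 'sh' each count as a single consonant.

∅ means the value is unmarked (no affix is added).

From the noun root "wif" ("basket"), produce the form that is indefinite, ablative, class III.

wiwwif

Attach case ablative iw- → iwwif.
noun class = class III: zero marking, form stays iwwif.
Attach definiteness indefinite w- (before vowel 'i') → wiwwif.
Nasal assimilation: no change.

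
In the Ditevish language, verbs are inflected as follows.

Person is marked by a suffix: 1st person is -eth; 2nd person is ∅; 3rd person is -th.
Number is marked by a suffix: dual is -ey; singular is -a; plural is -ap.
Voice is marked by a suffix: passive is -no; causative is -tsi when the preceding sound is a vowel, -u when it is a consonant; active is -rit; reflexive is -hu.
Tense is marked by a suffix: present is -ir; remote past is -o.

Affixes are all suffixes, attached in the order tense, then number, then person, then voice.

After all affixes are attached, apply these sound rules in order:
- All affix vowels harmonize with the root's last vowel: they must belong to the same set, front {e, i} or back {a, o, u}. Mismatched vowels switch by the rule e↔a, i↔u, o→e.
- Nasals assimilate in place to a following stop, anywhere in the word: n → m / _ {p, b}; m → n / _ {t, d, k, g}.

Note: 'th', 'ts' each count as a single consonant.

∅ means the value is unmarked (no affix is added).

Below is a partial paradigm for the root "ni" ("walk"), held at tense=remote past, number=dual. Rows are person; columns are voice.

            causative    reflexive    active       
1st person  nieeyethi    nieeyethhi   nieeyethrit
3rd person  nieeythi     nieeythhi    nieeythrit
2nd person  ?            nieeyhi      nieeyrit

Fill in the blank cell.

nieeyi

Attach tense remote past -o → nio.
Attach number dual -ey → nioey.
person = 2nd person: zero marking, form stays nioey.
Attach voice causative -u (after consonant 'y') → nioeyu.
Apply vowel harmony: nioeyu → nieeyi.
Nasal assimilation: no change.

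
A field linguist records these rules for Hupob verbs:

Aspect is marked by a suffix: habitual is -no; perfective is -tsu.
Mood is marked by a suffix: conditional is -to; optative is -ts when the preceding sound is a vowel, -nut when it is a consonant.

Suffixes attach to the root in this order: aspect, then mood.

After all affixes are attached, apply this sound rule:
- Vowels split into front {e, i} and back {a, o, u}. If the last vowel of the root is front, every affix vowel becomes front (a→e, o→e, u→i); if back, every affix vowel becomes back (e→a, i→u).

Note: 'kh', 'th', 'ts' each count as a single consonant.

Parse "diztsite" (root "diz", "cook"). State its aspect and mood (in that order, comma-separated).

perfective, conditional

Segment: diz-tsu-to.
aspect: -tsu → perfective.
mood: -to → conditional.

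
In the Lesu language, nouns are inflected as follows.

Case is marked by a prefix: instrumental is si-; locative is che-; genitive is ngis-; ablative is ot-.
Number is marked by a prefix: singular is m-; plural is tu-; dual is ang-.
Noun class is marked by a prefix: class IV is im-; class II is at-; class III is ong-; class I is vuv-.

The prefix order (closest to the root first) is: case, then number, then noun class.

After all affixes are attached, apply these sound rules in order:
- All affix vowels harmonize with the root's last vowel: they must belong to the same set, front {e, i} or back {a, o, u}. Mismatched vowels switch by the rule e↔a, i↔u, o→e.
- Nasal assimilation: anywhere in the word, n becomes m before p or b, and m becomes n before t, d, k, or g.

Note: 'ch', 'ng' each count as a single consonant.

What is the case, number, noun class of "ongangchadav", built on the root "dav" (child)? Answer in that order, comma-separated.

Segment: ong-ang-che-dav.
case: che- → locative.
number: ang- → dual.
noun class: ong- → class III.

locative, dual, class III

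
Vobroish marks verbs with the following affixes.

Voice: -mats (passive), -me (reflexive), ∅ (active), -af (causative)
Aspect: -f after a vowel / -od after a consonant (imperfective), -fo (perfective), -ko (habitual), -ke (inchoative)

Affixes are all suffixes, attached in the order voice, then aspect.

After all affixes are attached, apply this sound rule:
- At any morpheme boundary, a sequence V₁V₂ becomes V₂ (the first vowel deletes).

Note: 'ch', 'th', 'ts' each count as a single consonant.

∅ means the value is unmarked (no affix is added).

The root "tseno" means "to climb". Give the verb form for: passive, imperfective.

Attach voice passive -mats → tsenomats.
Attach aspect imperfective -od (after consonant 'ts') → tsenomatsod.
Vowel deletion: no change.

tsenomatsod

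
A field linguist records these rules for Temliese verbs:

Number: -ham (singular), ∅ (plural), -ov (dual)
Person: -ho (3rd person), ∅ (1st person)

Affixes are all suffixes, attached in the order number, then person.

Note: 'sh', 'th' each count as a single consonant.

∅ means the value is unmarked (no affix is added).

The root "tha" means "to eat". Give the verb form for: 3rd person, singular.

Attach number singular -ham → thaham.
Attach person 3rd person -ho → thahamho.

thahamho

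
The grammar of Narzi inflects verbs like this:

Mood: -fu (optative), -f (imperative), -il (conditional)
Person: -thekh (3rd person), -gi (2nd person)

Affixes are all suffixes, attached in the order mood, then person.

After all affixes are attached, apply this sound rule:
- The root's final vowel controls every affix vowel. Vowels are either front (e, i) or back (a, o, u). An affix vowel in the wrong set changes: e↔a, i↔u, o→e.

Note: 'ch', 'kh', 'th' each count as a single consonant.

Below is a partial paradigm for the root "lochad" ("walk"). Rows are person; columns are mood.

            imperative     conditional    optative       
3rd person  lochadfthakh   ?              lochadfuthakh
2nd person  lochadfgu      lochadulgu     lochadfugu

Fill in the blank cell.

lochadulthakh

Attach mood conditional -il → lochadil.
Attach person 3rd person -thekh → lochadilthekh.
Apply vowel harmony: lochadilthekh → lochadulthakh.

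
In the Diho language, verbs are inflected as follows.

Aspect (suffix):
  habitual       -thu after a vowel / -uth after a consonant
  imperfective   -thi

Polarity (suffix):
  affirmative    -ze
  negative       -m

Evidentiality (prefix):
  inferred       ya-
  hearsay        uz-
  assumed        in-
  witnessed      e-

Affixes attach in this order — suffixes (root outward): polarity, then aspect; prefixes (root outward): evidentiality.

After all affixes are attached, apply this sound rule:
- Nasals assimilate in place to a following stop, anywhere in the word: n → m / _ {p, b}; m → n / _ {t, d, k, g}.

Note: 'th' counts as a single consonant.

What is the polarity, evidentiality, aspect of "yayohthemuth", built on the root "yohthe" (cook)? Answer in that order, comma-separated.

Segment: ya-yohthe-m-uth.
polarity: -m → negative.
evidentiality: ya- → inferred.
aspect: -thu/uth → habitual.

negative, inferred, habitual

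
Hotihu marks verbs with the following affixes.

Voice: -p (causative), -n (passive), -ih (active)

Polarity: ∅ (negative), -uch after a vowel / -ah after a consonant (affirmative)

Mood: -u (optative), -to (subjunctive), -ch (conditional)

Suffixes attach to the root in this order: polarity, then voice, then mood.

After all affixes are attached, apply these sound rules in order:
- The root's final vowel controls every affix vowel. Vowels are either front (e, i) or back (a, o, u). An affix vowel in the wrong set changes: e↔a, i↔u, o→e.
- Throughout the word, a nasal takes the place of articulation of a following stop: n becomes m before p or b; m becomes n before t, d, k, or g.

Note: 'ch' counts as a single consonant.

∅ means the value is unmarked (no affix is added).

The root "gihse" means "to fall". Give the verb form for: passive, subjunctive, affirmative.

Attach polarity affirmative -uch (after vowel 'e') → gihseuch.
Attach voice passive -n → gihseuchn.
Attach mood subjunctive -to → gihseuchnto.
Apply vowel harmony: gihseuchnto → gihseichnte.
Nasal assimilation: no change.

gihseichnte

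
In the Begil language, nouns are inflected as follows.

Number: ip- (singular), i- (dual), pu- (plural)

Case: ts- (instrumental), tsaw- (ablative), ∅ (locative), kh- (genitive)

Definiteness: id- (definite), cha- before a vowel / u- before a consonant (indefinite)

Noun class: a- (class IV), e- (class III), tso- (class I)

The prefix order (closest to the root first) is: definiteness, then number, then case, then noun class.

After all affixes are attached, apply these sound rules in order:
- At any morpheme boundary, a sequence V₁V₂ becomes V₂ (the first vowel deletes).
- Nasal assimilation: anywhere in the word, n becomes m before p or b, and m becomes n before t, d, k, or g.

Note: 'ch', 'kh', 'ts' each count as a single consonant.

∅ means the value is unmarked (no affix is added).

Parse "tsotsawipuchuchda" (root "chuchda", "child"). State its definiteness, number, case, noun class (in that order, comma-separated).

indefinite, singular, ablative, class I

Segment: tso-tsaw-ip-u-chuchda.
definiteness: cha/u- → indefinite.
number: ip- → singular.
case: tsaw- → ablative.
noun class: tso- → class I.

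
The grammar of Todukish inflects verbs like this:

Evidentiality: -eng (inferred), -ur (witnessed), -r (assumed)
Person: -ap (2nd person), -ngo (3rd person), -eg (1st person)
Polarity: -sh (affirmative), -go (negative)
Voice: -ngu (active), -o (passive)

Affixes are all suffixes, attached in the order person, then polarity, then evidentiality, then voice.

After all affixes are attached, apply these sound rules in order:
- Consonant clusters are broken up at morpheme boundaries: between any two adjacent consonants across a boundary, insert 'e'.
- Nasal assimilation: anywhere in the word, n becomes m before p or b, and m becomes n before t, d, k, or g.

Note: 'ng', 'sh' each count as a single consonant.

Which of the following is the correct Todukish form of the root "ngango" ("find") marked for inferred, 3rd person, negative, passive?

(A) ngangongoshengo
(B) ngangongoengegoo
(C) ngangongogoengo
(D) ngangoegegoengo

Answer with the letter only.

Attach person 3rd person -ngo → ngangongo.
Attach polarity negative -go → ngangongogo.
Attach evidentiality inferred -eng → ngangongogoeng.
Attach voice passive -o → ngangongogoengo.
Epenthesis: no change.
Nasal assimilation: no change.
So the correct form is ngangongogoengo, option (C).
(A) ngangongoshengo is wrong: it uses affirmative instead of negative for polarity.
(B) ngangongoengegoo is wrong: it has the affixes in the wrong order.
(D) ngangoegegoengo is wrong: it uses 1st person instead of 3rd person for person.

C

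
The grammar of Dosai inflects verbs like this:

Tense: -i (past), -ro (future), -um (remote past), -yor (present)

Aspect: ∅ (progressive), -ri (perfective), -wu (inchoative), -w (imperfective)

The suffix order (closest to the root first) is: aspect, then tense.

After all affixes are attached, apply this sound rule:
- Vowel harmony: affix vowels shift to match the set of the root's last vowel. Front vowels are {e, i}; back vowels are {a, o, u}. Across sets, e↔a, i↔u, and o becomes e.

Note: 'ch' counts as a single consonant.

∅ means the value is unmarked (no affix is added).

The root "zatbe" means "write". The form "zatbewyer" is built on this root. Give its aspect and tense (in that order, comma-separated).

imperfective, present

Segment: zatbe-w-yor.
aspect: -w → imperfective.
tense: -yor → present.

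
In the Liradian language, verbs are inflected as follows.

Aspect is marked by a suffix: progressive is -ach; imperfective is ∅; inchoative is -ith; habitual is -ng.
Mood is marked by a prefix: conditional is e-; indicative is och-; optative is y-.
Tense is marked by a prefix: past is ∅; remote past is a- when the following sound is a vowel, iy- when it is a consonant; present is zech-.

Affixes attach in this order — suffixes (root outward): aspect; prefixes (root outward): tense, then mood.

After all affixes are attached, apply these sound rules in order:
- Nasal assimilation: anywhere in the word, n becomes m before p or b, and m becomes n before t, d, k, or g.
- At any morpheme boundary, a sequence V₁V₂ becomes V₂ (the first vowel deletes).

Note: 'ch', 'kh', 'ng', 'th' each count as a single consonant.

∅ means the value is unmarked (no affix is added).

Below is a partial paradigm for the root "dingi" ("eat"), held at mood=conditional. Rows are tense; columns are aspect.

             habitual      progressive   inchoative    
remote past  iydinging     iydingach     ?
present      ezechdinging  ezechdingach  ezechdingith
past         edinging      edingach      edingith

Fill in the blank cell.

iydingith

Attach tense remote past iy- (before consonant 'd') → iydingi.
Attach mood conditional e- → eiydingi.
Attach aspect inchoative -ith → eiydingiith.
Nasal assimilation: no change.
Apply vowel deletion: eiydingiith → iydingith.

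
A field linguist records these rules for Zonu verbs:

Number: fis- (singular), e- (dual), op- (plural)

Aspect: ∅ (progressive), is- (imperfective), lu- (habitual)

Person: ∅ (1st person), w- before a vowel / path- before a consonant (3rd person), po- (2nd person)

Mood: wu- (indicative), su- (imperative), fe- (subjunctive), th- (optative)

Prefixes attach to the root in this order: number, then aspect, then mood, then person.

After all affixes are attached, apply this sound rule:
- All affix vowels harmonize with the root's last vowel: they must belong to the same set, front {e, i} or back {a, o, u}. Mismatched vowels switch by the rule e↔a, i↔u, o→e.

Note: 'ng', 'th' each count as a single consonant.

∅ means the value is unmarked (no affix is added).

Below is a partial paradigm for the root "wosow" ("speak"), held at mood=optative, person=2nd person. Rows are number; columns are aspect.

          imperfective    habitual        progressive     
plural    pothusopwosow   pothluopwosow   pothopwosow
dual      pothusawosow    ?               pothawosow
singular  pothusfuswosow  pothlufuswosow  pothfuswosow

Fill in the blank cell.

Attach number dual e- → ewosow.
Attach aspect habitual lu- → luewosow.
Attach mood optative th- → thluewosow.
Attach person 2nd person po- → pothluewosow.
Apply vowel harmony: pothluewosow → pothluawosow.

pothluawosow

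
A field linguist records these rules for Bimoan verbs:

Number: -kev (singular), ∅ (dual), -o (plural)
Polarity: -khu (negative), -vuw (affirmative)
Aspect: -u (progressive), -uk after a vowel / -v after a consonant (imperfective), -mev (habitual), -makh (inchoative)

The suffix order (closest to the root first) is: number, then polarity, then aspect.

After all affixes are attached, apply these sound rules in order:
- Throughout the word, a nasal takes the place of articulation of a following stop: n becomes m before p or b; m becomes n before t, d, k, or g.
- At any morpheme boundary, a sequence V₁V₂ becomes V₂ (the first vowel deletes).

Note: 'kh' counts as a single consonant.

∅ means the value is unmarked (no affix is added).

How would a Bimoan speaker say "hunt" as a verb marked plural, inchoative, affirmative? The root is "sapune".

sapunovuwmakh

Attach number plural -o → sapuneo.
Attach polarity affirmative -vuw → sapuneovuw.
Attach aspect inchoative -makh → sapuneovuwmakh.
Nasal assimilation: no change.
Apply vowel deletion: sapuneovuwmakh → sapunovuwmakh.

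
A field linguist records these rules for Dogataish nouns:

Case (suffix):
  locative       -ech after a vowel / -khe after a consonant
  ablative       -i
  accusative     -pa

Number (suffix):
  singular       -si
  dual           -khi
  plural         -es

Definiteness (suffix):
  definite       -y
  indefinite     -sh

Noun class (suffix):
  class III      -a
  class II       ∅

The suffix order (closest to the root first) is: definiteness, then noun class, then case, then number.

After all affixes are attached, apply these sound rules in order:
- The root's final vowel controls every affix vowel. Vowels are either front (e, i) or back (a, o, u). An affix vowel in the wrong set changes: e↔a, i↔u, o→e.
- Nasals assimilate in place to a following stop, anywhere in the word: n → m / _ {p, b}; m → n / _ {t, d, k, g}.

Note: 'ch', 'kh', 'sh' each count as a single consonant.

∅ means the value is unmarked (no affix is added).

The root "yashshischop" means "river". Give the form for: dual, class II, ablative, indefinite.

yashshischopshukhu

Attach definiteness indefinite -sh → yashshischopsh.
noun class = class II: zero marking, form stays yashshischopsh.
Attach case ablative -i → yashshischopshi.
Attach number dual -khi → yashshischopshikhi.
Apply vowel harmony: yashshischopshikhi → yashshischopshukhu.
Nasal assimilation: no change.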